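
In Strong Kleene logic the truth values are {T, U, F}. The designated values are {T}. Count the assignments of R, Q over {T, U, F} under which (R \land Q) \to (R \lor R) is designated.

Of the 9 assignments, 7 give a value in {T}.

7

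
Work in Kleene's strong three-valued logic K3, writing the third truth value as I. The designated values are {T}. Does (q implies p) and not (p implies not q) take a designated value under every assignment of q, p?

No

Countermodel: q=T, p=I gives I, which is not designated.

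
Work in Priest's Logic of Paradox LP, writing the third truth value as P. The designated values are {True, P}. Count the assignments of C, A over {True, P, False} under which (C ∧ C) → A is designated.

Of the 9 assignments, 8 give a value in {True, P}.

8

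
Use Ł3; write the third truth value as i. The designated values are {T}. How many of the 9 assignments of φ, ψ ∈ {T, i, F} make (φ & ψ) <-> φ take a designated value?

Of the 9 assignments, 6 give a value in {T}.

6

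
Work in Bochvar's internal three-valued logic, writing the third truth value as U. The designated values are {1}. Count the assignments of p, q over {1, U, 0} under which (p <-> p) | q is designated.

Designated under: (p=1, q=1); (p=1, q=0); (p=0, q=1); (p=0, q=0).

4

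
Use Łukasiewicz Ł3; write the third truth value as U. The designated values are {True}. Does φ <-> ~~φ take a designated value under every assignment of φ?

Yes

Every assignment of φ over {True, U, False} gives a value in {True}.
In particular, with φ=U: φ <-> ~~φ = True.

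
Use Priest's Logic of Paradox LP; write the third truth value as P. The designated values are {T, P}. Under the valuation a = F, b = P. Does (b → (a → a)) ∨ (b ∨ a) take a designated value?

Yes

a → a = F → F = T
b → (a → a) = P → T = T
b ∨ a = P ∨ F = P
(b → (a → a)) ∨ (b ∨ a) = T ∨ P = T
T ∈ {T, P}.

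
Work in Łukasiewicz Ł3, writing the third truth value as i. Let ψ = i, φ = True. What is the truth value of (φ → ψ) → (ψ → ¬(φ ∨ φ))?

φ → ψ = True → i = i  [min(1, 1−1+½)]
φ ∨ φ = True ∨ True = True
¬(φ ∨ φ) = ¬True = False
ψ → ¬(φ ∨ φ) = i → False = i
(φ → ψ) → (ψ → ¬(φ ∨ φ)) = i → i = True

True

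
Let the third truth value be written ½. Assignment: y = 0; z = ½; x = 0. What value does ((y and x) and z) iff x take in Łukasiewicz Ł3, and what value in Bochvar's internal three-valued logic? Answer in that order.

In Łukasiewicz Ł3: y and x = 0 and 0 = 0
(y and x) and z = 0 and ½ = 0
((y and x) and z) iff x = 0 iff 0 = 1
In Bochvar's internal three-valued logic: y and x = 0 and 0 = 0
(y and x) and z = 0 and ½ = ½
((y and x) and z) iff x = ½ iff 0 = ½
They differ because Łukasiewicz Ł3 and Bochvar's internal three-valued logic treat ½ differently under the binary connectives.

1; ½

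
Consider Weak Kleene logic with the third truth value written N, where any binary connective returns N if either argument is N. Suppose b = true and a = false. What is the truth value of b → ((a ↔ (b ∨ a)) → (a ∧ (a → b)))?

b ∨ a = true ∨ false = true
a ↔ (b ∨ a) = false ↔ true = false
a → b = false → true = true
a ∧ (a → b) = false ∧ true = false
(a ↔ (b ∨ a)) → (a ∧ (a → b)) = false → false = true
b → ((a ↔ (b ∨ a)) → (a ∧ (a → b))) = true → true = true

true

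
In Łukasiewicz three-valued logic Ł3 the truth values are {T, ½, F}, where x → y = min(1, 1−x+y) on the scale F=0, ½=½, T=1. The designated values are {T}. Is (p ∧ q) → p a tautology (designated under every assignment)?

Yes

Every assignment of p, q over {T, ½, F} gives a value in {T}.
In particular, with p=½, q=½: (p ∧ q) → p = T.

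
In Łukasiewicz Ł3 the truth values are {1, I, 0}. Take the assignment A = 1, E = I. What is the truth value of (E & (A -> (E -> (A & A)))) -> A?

1

A & A = 1 & 1 = 1
E -> (A & A) = I -> 1 = 1  [min(1, 1−½+1)]
A -> (E -> (A & A)) = 1 -> 1 = 1
E & (A -> (E -> (A & A))) = I & 1 = I
(E & (A -> (E -> (A & A)))) -> A = I -> 1 = 1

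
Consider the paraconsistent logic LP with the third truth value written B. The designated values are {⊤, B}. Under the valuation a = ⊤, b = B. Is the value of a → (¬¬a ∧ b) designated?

Yes

¬a = ¬⊤ = ⊥
¬¬a = ¬⊥ = ⊤
¬¬a ∧ b = ⊤ ∧ B = B
a → (¬¬a ∧ b) = ⊤ → B = B  [¬⊤ ∨ B]
B ∈ {⊤, B}.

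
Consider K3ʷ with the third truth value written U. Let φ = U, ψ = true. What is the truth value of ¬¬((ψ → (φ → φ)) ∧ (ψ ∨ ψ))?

U

φ → φ = U → U = U
ψ → (φ → φ) = true → U = U
ψ ∨ ψ = true ∨ true = true
(ψ → (φ → φ)) ∧ (ψ ∨ ψ) = U ∧ true = U
¬((ψ → (φ → φ)) ∧ (ψ ∨ ψ)) = ¬U = U
¬¬((ψ → (φ → φ)) ∧ (ψ ∨ ψ)) = ¬U = U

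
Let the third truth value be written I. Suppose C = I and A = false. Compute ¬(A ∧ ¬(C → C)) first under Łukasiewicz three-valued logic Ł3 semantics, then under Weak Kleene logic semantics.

true; I

In Łukasiewicz three-valued logic Ł3: C → C = I → I = true  [min(1, 1−½+½)]
¬(C → C) = ¬true = false
A ∧ ¬(C → C) = false ∧ false = false
¬(A ∧ ¬(C → C)) = ¬false = true
In Weak Kleene logic: C → C = I → I = I  [any arg is the third value ⇒ result is the third value]
¬(C → C) = ¬I = I
A ∧ ¬(C → C) = false ∧ I = I
¬(A ∧ ¬(C → C)) = ¬I = I
They differ because Łukasiewicz three-valued logic Ł3 and Weak Kleene logic treat I differently under the binary connectives.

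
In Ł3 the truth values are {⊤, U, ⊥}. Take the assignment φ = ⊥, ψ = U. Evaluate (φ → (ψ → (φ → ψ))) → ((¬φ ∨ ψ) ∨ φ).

⊤

φ → ψ = ⊥ → U = ⊤  [min(1, 1−0+½)]
ψ → (φ → ψ) = U → ⊤ = ⊤
φ → (ψ → (φ → ψ)) = ⊥ → ⊤ = ⊤
¬φ = ¬⊥ = ⊤
¬φ ∨ ψ = ⊤ ∨ U = ⊤
(¬φ ∨ ψ) ∨ φ = ⊤ ∨ ⊥ = ⊤
(φ → (ψ → (φ → ψ))) → ((¬φ ∨ ψ) ∨ φ) = ⊤ → ⊤ = ⊤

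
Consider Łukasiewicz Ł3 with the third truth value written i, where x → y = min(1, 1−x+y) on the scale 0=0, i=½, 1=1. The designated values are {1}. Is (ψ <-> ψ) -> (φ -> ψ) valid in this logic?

No

Countermodel: ψ=i, φ=1 gives i, which is not designated.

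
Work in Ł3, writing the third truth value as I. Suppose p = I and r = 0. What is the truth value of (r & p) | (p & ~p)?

r & p = 0 & I = 0
~p = ~I = I
p & ~p = I & I = I
(r & p) | (p & ~p) = 0 | I = I

I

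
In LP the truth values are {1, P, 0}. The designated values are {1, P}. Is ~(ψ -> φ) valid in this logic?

Countermodel: ψ=1, φ=1 gives 0, which is not designated.

No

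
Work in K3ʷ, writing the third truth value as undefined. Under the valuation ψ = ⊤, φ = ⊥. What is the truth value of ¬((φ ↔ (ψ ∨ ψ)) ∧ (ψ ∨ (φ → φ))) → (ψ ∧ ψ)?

ψ ∨ ψ = ⊤ ∨ ⊤ = ⊤
φ ↔ (ψ ∨ ψ) = ⊥ ↔ ⊤ = ⊥
φ → φ = ⊥ → ⊥ = ⊤
ψ ∨ (φ → φ) = ⊤ ∨ ⊤ = ⊤
(φ ↔ (ψ ∨ ψ)) ∧ (ψ ∨ (φ → φ)) = ⊥ ∧ ⊤ = ⊥
¬((φ ↔ (ψ ∨ ψ)) ∧ (ψ ∨ (φ → φ))) = ¬⊥ = ⊤
ψ ∧ ψ = ⊤ ∧ ⊤ = ⊤
¬((φ ↔ (ψ ∨ ψ)) ∧ (ψ ∨ (φ → φ))) → (ψ ∧ ψ) = ⊤ → ⊤ = ⊤

⊤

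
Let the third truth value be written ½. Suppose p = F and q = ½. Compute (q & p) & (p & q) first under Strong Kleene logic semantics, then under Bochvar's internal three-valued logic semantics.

In Strong Kleene logic: q & p = ½ & F = F
p & q = F & ½ = F
(q & p) & (p & q) = F & F = F
In Bochvar's internal three-valued logic: q & p = ½ & F = ½
p & q = F & ½ = ½
(q & p) & (p & q) = ½ & ½ = ½
They differ because Strong Kleene logic and Bochvar's internal three-valued logic treat ½ differently under the binary connectives.

F; ½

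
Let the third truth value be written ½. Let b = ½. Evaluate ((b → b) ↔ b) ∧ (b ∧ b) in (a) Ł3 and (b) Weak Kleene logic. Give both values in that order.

In Ł3: b → b = ½ → ½ = ⊤
(b → b) ↔ b = ⊤ ↔ ½ = ½
b ∧ b = ½ ∧ ½ = ½
((b → b) ↔ b) ∧ (b ∧ b) = ½ ∧ ½ = ½
In Weak Kleene logic: b → b = ½ → ½ = ½
(b → b) ↔ b = ½ ↔ ½ = ½
b ∧ b = ½ ∧ ½ = ½
((b → b) ↔ b) ∧ (b ∧ b) = ½ ∧ ½ = ½

½; ½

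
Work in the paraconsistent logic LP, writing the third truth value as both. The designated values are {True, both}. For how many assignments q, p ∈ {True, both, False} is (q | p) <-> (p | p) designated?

8

Of the 9 assignments, 8 give a value in {True, both}.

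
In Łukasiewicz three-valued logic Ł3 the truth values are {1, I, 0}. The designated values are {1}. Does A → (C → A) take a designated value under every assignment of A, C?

Every assignment of A, C over {1, I, 0} gives a value in {1}.
In particular, with A=I, C=I: A → (C → A) = 1.

Yes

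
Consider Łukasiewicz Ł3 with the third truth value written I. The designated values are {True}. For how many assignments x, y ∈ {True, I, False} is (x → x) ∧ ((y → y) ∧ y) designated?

Designated under: (x=True, y=True); (x=I, y=True); (x=False, y=True).

3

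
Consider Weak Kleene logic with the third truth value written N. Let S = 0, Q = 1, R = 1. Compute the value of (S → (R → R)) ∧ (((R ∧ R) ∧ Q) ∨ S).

R → R = 1 → 1 = 1
S → (R → R) = 0 → 1 = 1
R ∧ R = 1 ∧ 1 = 1
(R ∧ R) ∧ Q = 1 ∧ 1 = 1
((R ∧ R) ∧ Q) ∨ S = 1 ∨ 0 = 1
(S → (R → R)) ∧ (((R ∧ R) ∧ Q) ∨ S) = 1 ∧ 1 = 1

1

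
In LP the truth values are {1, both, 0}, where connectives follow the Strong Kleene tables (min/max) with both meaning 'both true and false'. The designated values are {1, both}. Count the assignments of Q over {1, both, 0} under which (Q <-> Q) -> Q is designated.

Q=1: 1 ✓
Q=both: both ✓
Q=0: 0 ·

2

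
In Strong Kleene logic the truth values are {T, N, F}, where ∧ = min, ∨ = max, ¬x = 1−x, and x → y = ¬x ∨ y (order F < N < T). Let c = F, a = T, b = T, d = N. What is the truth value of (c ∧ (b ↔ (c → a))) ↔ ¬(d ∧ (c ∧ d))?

c → a = F → T = T
b ↔ (c → a) = T ↔ T = T
c ∧ (b ↔ (c → a)) = F ∧ T = F
c ∧ d = F ∧ N = F
d ∧ (c ∧ d) = N ∧ F = F
¬(d ∧ (c ∧ d)) = ¬F = T
(c ∧ (b ↔ (c → a))) ↔ ¬(d ∧ (c ∧ d)) = F ↔ T = F

F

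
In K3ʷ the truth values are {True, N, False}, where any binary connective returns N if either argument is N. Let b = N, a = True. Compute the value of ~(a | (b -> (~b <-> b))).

N

~b = ~N = N
~b <-> b = N <-> N = N
b -> (~b <-> b) = N -> N = N
a | (b -> (~b <-> b)) = True | N = N
~(a | (b -> (~b <-> b))) = ~N = N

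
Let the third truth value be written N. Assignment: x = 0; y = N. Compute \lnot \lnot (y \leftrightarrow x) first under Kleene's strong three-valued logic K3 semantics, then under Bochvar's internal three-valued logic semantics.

In Kleene's strong three-valued logic K3: y \leftrightarrow x = N \leftrightarrow 0 = N
\lnot (y \leftrightarrow x) = \lnot N = N
\lnot \lnot (y \leftrightarrow x) = \lnot N = N
In Bochvar's internal three-valued logic: y \leftrightarrow x = N \leftrightarrow 0 = N
\lnot (y \leftrightarrow x) = \lnot N = N
\lnot \lnot (y \leftrightarrow x) = \lnot N = N

N; N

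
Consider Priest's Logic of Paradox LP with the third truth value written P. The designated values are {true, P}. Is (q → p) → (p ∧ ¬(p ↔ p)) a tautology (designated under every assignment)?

Countermodel: q=true, p=true gives false, which is not designated.

No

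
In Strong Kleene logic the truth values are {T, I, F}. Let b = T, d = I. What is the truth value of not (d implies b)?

F

d implies b = I implies T = T  [not I or T]
not (d implies b) = not T = F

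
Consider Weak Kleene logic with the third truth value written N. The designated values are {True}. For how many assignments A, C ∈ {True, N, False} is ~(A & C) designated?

3

Designated under: (A=True, C=False); (A=False, C=True); (A=False, C=False).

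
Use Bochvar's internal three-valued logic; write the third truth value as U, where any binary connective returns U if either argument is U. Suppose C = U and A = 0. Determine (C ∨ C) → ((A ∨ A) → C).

C ∨ C = U ∨ U = U
A ∨ A = 0 ∨ 0 = 0
(A ∨ A) → C = 0 → U = U  [any arg is the third value ⇒ result is the third value]
(C ∨ C) → ((A ∨ A) → C) = U → U = U

U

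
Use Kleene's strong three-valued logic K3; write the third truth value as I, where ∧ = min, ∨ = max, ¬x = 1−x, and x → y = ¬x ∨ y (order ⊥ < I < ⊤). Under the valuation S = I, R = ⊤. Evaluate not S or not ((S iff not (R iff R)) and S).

not S = not I = I
R iff R = ⊤ iff ⊤ = ⊤
not (R iff R) = not ⊤ = ⊥
S iff not (R iff R) = I iff ⊥ = I
(S iff not (R iff R)) and S = I and I = I
not ((S iff not (R iff R)) and S) = not I = I
not S or not ((S iff not (R iff R)) and S) = I or I = I

I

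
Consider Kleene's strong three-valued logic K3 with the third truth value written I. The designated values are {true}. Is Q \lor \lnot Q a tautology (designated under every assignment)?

No

Countermodel: Q=I gives I, which is not designated.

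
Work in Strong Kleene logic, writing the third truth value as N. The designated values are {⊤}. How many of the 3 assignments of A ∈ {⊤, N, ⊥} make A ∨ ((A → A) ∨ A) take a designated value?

A=⊤: ⊤ ✓
A=N: N ·
A=⊥: ⊤ ✓

2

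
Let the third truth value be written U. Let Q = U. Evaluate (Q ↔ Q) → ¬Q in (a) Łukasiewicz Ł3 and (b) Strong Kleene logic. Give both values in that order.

In Łukasiewicz Ł3: Q ↔ Q = U ↔ U = 1  [1 − |½−½|]
¬Q = ¬U = U
(Q ↔ Q) → ¬Q = 1 → U = U
In Strong Kleene logic: Q ↔ Q = U ↔ U = U
¬Q = ¬U = U
(Q ↔ Q) → ¬Q = U → U = U  [¬U ∨ U]

U; U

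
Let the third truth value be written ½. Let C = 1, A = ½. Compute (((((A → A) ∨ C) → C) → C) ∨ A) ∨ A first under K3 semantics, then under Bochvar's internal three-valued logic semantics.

1; ½

In K3: A → A = ½ → ½ = ½  [¬½ ∨ ½]
(A → A) ∨ C = ½ ∨ 1 = 1
((A → A) ∨ C) → C = 1 → 1 = 1
(((A → A) ∨ C) → C) → C = 1 → 1 = 1
((((A → A) ∨ C) → C) → C) ∨ A = 1 ∨ ½ = 1
(((((A → A) ∨ C) → C) → C) ∨ A) ∨ A = 1 ∨ ½ = 1
In Bochvar's internal three-valued logic: A → A = ½ → ½ = ½  [any arg is the third value ⇒ result is the third value]
(A → A) ∨ C = ½ ∨ 1 = ½
((A → A) ∨ C) → C = ½ → 1 = ½
(((A → A) ∨ C) → C) → C = ½ → 1 = ½
((((A → A) ∨ C) → C) → C) ∨ A = ½ ∨ ½ = ½
(((((A → A) ∨ C) → C) → C) ∨ A) ∨ A = ½ ∨ ½ = ½
They differ because K3 and Bochvar's internal three-valued logic treat ½ differently under the binary connectives.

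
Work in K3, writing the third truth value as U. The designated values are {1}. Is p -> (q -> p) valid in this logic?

Countermodel: p=U, q=1 gives U, which is not designated.

No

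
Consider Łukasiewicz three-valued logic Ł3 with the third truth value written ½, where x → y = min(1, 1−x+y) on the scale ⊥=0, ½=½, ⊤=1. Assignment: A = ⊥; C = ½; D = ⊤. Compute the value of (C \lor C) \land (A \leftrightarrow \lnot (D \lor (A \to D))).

½

C \lor C = ½ \lor ½ = ½
A \to D = ⊥ \to ⊤ = ⊤
D \lor (A \to D) = ⊤ \lor ⊤ = ⊤
\lnot (D \lor (A \to D)) = \lnot ⊤ = ⊥
A \leftrightarrow \lnot (D \lor (A \to D)) = ⊥ \leftrightarrow ⊥ = ⊤
(C \lor C) \land (A \leftrightarrow \lnot (D \lor (A \to D))) = ½ \land ⊤ = ½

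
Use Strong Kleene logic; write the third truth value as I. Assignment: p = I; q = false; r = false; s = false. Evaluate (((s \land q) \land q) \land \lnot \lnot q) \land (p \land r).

false

s \land q = false \land false = false
(s \land q) \land q = false \land false = false
\lnot q = \lnot false = true
\lnot \lnot q = \lnot true = false
((s \land q) \land q) \land \lnot \lnot q = false \land false = false
p \land r = I \land false = false
(((s \land q) \land q) \land \lnot \lnot q) \land (p \land r) = false \land false = false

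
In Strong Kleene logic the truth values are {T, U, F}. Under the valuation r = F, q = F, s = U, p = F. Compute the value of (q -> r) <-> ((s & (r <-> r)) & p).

q -> r = F -> F = T
r <-> r = F <-> F = T
s & (r <-> r) = U & T = U
(s & (r <-> r)) & p = U & F = F
(q -> r) <-> ((s & (r <-> r)) & p) = T <-> F = F

F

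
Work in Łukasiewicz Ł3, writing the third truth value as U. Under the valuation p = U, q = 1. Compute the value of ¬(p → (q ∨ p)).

0

q ∨ p = 1 ∨ U = 1
p → (q ∨ p) = U → 1 = 1  [min(1, 1−½+1)]
¬(p → (q ∨ p)) = ¬1 = 0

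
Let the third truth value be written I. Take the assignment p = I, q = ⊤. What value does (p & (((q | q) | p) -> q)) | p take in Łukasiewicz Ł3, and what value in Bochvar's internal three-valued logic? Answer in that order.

In Łukasiewicz Ł3: q | q = ⊤ | ⊤ = ⊤
(q | q) | p = ⊤ | I = ⊤
((q | q) | p) -> q = ⊤ -> ⊤ = ⊤
p & (((q | q) | p) -> q) = I & ⊤ = I
(p & (((q | q) | p) -> q)) | p = I | I = I
In Bochvar's internal three-valued logic: q | q = ⊤ | ⊤ = ⊤
(q | q) | p = ⊤ | I = I
((q | q) | p) -> q = I -> ⊤ = I  [any arg is the third value ⇒ result is the third value]
p & (((q | q) | p) -> q) = I & I = I
(p & (((q | q) | p) -> q)) | p = I | I = I

I; I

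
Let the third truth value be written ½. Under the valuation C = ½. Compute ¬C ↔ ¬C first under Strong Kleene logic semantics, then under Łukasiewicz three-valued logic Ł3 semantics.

½; T

In Strong Kleene logic: ¬C = ¬½ = ½
¬C = ¬½ = ½
¬C ↔ ¬C = ½ ↔ ½ = ½
In Łukasiewicz three-valued logic Ł3: ¬C = ¬½ = ½
¬C = ¬½ = ½
¬C ↔ ¬C = ½ ↔ ½ = T
They differ because Strong Kleene logic and Łukasiewicz three-valued logic Ł3 treat ½ differently under implication.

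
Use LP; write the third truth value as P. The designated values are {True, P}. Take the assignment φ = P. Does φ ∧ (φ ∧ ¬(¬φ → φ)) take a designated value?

¬φ = ¬P = P
¬φ → φ = P → P = P  [¬P ∨ P]
¬(¬φ → φ) = ¬P = P
φ ∧ ¬(¬φ → φ) = P ∧ P = P
φ ∧ (φ ∧ ¬(¬φ → φ)) = P ∧ P = P
P ∈ {True, P}.

Yes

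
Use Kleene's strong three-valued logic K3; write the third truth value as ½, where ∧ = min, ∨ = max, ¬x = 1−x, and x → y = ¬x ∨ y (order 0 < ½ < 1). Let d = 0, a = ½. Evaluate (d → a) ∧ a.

½

d → a = 0 → ½ = 1
(d → a) ∧ a = 1 ∧ ½ = ½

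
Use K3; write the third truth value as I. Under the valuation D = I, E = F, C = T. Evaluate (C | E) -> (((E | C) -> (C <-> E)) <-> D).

I

C | E = T | F = T
E | C = F | T = T
C <-> E = T <-> F = F
(E | C) -> (C <-> E) = T -> F = F
((E | C) -> (C <-> E)) <-> D = F <-> I = I
(C | E) -> (((E | C) -> (C <-> E)) <-> D) = T -> I = I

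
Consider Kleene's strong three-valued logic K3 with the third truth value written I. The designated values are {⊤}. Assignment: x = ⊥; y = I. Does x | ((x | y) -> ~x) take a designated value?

Yes

x | y = ⊥ | I = I
~x = ~⊥ = ⊤
(x | y) -> ~x = I -> ⊤ = ⊤  [~I | ⊤]
x | ((x | y) -> ~x) = ⊥ | ⊤ = ⊤
⊤ ∈ {⊤}.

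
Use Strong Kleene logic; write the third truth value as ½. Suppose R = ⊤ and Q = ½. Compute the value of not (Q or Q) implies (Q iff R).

½

Q or Q = ½ or ½ = ½
not (Q or Q) = not ½ = ½
Q iff R = ½ iff ⊤ = ½
not (Q or Q) implies (Q iff R) = ½ implies ½ = ½  [not ½ or ½]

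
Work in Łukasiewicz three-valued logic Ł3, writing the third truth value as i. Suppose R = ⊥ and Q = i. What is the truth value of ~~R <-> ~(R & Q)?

⊥

~R = ~⊥ = ⊤
~~R = ~⊤ = ⊥
R & Q = ⊥ & i = ⊥
~(R & Q) = ~⊥ = ⊤
~~R <-> ~(R & Q) = ⊥ <-> ⊤ = ⊥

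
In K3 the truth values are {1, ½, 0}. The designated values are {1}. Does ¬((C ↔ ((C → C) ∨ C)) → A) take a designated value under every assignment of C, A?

No

Countermodel: C=1, A=1 gives 0, which is not designated.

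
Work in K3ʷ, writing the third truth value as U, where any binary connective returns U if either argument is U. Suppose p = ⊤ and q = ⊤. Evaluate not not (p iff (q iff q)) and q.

⊤

q iff q = ⊤ iff ⊤ = ⊤
p iff (q iff q) = ⊤ iff ⊤ = ⊤
not (p iff (q iff q)) = not ⊤ = ⊥
not not (p iff (q iff q)) = not ⊥ = ⊤
not not (p iff (q iff q)) and q = ⊤ and ⊤ = ⊤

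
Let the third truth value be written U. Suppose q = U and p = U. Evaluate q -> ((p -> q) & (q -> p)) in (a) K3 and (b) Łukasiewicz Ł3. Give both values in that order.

U; ⊤

In K3: p -> q = U -> U = U  [~U | U]
q -> p = U -> U = U
(p -> q) & (q -> p) = U & U = U
q -> ((p -> q) & (q -> p)) = U -> U = U
In Łukasiewicz Ł3: p -> q = U -> U = ⊤  [min(1, 1−½+½)]
q -> p = U -> U = ⊤
(p -> q) & (q -> p) = ⊤ & ⊤ = ⊤
q -> ((p -> q) & (q -> p)) = U -> ⊤ = ⊤
They differ because K3 and Łukasiewicz Ł3 treat U differently under implication.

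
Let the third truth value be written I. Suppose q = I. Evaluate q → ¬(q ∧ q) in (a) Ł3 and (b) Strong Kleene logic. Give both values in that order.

In Ł3: q ∧ q = I ∧ I = I
¬(q ∧ q) = ¬I = I
q → ¬(q ∧ q) = I → I = 1
In Strong Kleene logic: q ∧ q = I ∧ I = I
¬(q ∧ q) = ¬I = I
q → ¬(q ∧ q) = I → I = I
They differ because Ł3 and Strong Kleene logic treat I differently under implication.

1; I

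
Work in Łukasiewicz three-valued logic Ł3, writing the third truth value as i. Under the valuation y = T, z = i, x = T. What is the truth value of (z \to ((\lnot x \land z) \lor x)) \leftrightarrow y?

\lnot x = \lnot T = F
\lnot x \land z = F \land i = F
(\lnot x \land z) \lor x = F \lor T = T
z \to ((\lnot x \land z) \lor x) = i \to T = T
(z \to ((\lnot x \land z) \lor x)) \leftrightarrow y = T \leftrightarrow T = T

T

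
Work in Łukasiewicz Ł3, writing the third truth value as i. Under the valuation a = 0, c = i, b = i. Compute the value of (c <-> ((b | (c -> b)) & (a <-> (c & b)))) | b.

1

c -> b = i -> i = 1
b | (c -> b) = i | 1 = 1
c & b = i & i = i
a <-> (c & b) = 0 <-> i = i
(b | (c -> b)) & (a <-> (c & b)) = 1 & i = i
c <-> ((b | (c -> b)) & (a <-> (c & b))) = i <-> i = 1
(c <-> ((b | (c -> b)) & (a <-> (c & b)))) | b = 1 | i = 1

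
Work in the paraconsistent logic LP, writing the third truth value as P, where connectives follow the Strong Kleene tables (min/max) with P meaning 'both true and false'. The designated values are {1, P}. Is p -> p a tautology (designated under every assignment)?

Every assignment of p over {1, P, 0} gives a value in {1, P}.
In particular, with p=P: p -> p = P.

Yes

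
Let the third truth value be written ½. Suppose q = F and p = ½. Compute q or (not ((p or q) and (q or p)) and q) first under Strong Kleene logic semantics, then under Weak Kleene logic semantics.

In Strong Kleene logic: p or q = ½ or F = ½
q or p = F or ½ = ½
(p or q) and (q or p) = ½ and ½ = ½
not ((p or q) and (q or p)) = not ½ = ½
not ((p or q) and (q or p)) and q = ½ and F = F
q or (not ((p or q) and (q or p)) and q) = F or F = F
In Weak Kleene logic: p or q = ½ or F = ½
q or p = F or ½ = ½
(p or q) and (q or p) = ½ and ½ = ½
not ((p or q) and (q or p)) = not ½ = ½
not ((p or q) and (q or p)) and q = ½ and F = ½
q or (not ((p or q) and (q or p)) and q) = F or ½ = ½
They differ because Strong Kleene logic and Weak Kleene logic treat ½ differently under the binary connectives.

F; ½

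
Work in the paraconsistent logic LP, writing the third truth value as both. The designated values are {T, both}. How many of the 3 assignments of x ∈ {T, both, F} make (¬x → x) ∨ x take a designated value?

2

x=T: T ✓
x=both: both ✓
x=F: F ·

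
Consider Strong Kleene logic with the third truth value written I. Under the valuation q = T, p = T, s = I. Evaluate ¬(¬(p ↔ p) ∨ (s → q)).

p ↔ p = T ↔ T = T
¬(p ↔ p) = ¬T = F
s → q = I → T = T
¬(p ↔ p) ∨ (s → q) = F ∨ T = T
¬(¬(p ↔ p) ∨ (s → q)) = ¬T = F

F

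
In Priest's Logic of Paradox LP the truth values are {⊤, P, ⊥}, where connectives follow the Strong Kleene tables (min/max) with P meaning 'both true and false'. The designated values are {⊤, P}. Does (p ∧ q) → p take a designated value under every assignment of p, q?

Every assignment of p, q over {⊤, P, ⊥} gives a value in {⊤, P}.
In particular, with p=P, q=P: (p ∧ q) → p = P.

Yes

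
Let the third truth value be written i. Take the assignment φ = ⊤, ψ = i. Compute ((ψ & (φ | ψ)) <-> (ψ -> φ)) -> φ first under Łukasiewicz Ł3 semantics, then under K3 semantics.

In Łukasiewicz Ł3: φ | ψ = ⊤ | i = ⊤
ψ & (φ | ψ) = i & ⊤ = i
ψ -> φ = i -> ⊤ = ⊤  [min(1, 1−½+1)]
(ψ & (φ | ψ)) <-> (ψ -> φ) = i <-> ⊤ = i
((ψ & (φ | ψ)) <-> (ψ -> φ)) -> φ = i -> ⊤ = ⊤
In K3: φ | ψ = ⊤ | i = ⊤
ψ & (φ | ψ) = i & ⊤ = i
ψ -> φ = i -> ⊤ = ⊤
(ψ & (φ | ψ)) <-> (ψ -> φ) = i <-> ⊤ = i
((ψ & (φ | ψ)) <-> (ψ -> φ)) -> φ = i -> ⊤ = ⊤

⊤; ⊤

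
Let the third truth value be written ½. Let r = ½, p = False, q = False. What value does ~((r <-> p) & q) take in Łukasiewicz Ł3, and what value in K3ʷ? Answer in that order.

True; ½

In Łukasiewicz Ł3: r <-> p = ½ <-> False = ½
(r <-> p) & q = ½ & False = False
~((r <-> p) & q) = ~False = True
In K3ʷ: r <-> p = ½ <-> False = ½
(r <-> p) & q = ½ & False = ½
~((r <-> p) & q) = ~½ = ½
They differ because Łukasiewicz Ł3 and K3ʷ treat ½ differently under the binary connectives.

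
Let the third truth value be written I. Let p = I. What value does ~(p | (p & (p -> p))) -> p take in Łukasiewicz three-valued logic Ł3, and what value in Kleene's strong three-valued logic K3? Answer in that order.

In Łukasiewicz three-valued logic Ł3: p -> p = I -> I = ⊤  [min(1, 1−½+½)]
p & (p -> p) = I & ⊤ = I
p | (p & (p -> p)) = I | I = I
~(p | (p & (p -> p))) = ~I = I
~(p | (p & (p -> p))) -> p = I -> I = ⊤
In Kleene's strong three-valued logic K3: p -> p = I -> I = I  [~I | I]
p & (p -> p) = I & I = I
p | (p & (p -> p)) = I | I = I
~(p | (p & (p -> p))) = ~I = I
~(p | (p & (p -> p))) -> p = I -> I = I
They differ because Łukasiewicz three-valued logic Ł3 and Kleene's strong three-valued logic K3 treat I differently under implication.

⊤; I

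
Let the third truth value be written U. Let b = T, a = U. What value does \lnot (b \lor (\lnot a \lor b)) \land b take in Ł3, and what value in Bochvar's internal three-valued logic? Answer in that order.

In Ł3: \lnot a = \lnot U = U
\lnot a \lor b = U \lor T = T
b \lor (\lnot a \lor b) = T \lor T = T
\lnot (b \lor (\lnot a \lor b)) = \lnot T = F
\lnot (b \lor (\lnot a \lor b)) \land b = F \land T = F
In Bochvar's internal three-valued logic: \lnot a = \lnot U = U
\lnot a \lor b = U \lor T = U
b \lor (\lnot a \lor b) = T \lor U = U
\lnot (b \lor (\lnot a \lor b)) = \lnot U = U
\lnot (b \lor (\lnot a \lor b)) \land b = U \land T = U
They differ because Ł3 and Bochvar's internal three-valued logic treat U differently under the binary connectives.

F; U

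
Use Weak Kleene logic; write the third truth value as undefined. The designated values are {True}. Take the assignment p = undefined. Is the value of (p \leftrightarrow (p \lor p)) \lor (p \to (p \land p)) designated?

p \lor p = undefined \lor undefined = undefined
p \leftrightarrow (p \lor p) = undefined \leftrightarrow undefined = undefined
p \land p = undefined \land undefined = undefined
p \to (p \land p) = undefined \to undefined = undefined
(p \leftrightarrow (p \lor p)) \lor (p \to (p \land p)) = undefined \lor undefined = undefined
undefined ∉ {True}.

No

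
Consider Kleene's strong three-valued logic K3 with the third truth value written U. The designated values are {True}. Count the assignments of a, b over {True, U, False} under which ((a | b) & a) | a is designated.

3

Designated under: (a=True, b=True); (a=True, b=U); (a=True, b=False).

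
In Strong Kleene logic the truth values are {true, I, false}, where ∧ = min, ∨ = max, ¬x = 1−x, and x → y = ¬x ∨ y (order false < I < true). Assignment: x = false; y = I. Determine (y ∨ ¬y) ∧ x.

false

¬y = ¬I = I
y ∨ ¬y = I ∨ I = I
(y ∨ ¬y) ∧ x = I ∧ false = false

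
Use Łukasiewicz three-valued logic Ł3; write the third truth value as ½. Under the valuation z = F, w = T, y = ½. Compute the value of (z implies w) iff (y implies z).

z implies w = F implies T = T
y implies z = ½ implies F = ½  [min(1, 1−½+0)]
(z implies w) iff (y implies z) = T iff ½ = ½

½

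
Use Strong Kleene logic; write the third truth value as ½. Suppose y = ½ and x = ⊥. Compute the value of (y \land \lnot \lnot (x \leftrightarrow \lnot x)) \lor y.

\lnot x = \lnot ⊥ = ⊤
x \leftrightarrow \lnot x = ⊥ \leftrightarrow ⊤ = ⊥
\lnot (x \leftrightarrow \lnot x) = \lnot ⊥ = ⊤
\lnot \lnot (x \leftrightarrow \lnot x) = \lnot ⊤ = ⊥
y \land \lnot \lnot (x \leftrightarrow \lnot x) = ½ \land ⊥ = ⊥
(y \land \lnot \lnot (x \leftrightarrow \lnot x)) \lor y = ⊥ \lor ½ = ½

½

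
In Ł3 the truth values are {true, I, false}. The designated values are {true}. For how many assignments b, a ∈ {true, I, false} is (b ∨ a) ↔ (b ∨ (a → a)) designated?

5

Of the 9 assignments, 5 give a value in {true}.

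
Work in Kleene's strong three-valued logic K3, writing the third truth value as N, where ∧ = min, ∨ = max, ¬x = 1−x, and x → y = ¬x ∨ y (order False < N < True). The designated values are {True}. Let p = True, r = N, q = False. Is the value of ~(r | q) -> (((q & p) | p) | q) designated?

Yes

r | q = N | False = N
~(r | q) = ~N = N
q & p = False & True = False
(q & p) | p = False | True = True
((q & p) | p) | q = True | False = True
~(r | q) -> (((q & p) | p) | q) = N -> True = True  [~N | True]
True ∈ {True}.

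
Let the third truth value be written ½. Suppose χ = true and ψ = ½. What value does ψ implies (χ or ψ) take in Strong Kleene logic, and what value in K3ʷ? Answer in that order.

In Strong Kleene logic: χ or ψ = true or ½ = true
ψ implies (χ or ψ) = ½ implies true = true  [not ½ or true]
In K3ʷ: χ or ψ = true or ½ = ½
ψ implies (χ or ψ) = ½ implies ½ = ½
They differ because Strong Kleene logic and K3ʷ treat ½ differently under the binary connectives.

true; ½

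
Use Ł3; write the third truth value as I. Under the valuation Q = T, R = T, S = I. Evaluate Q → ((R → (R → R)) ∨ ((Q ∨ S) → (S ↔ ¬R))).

R → R = T → T = T
R → (R → R) = T → T = T
Q ∨ S = T ∨ I = T
¬R = ¬T = F
S ↔ ¬R = I ↔ F = I  [1 − |½−0|]
(Q ∨ S) → (S ↔ ¬R) = T → I = I
(R → (R → R)) ∨ ((Q ∨ S) → (S ↔ ¬R)) = T ∨ I = T
Q → ((R → (R → R)) ∨ ((Q ∨ S) → (S ↔ ¬R))) = T → T = T

T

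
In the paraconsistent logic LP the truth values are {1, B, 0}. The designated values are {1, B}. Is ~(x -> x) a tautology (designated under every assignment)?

Countermodel: x=1 gives 0, which is not designated.

No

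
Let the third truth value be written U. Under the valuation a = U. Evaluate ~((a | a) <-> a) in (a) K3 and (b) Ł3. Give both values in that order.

U; 0

In K3: a | a = U | U = U
(a | a) <-> a = U <-> U = U
~((a | a) <-> a) = ~U = U
In Ł3: a | a = U | U = U
(a | a) <-> a = U <-> U = 1  [1 − |½−½|]
~((a | a) <-> a) = ~1 = 0
They differ because K3 and Ł3 treat U differently under implication.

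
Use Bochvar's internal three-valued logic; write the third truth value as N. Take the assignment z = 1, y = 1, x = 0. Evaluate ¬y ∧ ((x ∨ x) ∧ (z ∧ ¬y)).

¬y = ¬1 = 0
x ∨ x = 0 ∨ 0 = 0
¬y = ¬1 = 0
z ∧ ¬y = 1 ∧ 0 = 0
(x ∨ x) ∧ (z ∧ ¬y) = 0 ∧ 0 = 0
¬y ∧ ((x ∨ x) ∧ (z ∧ ¬y)) = 0 ∧ 0 = 0

0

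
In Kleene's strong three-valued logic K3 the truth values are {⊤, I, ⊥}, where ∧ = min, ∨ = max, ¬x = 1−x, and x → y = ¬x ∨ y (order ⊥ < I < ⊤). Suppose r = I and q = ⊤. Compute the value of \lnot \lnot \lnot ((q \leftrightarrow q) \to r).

I

q \leftrightarrow q = ⊤ \leftrightarrow ⊤ = ⊤
(q \leftrightarrow q) \to r = ⊤ \to I = I  [\lnot ⊤ \lor I]
\lnot ((q \leftrightarrow q) \to r) = \lnot I = I
\lnot \lnot ((q \leftrightarrow q) \to r) = \lnot I = I
\lnot \lnot \lnot ((q \leftrightarrow q) \to r) = \lnot I = I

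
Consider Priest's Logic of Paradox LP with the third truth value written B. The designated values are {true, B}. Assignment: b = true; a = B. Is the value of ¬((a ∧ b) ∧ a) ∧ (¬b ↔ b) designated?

a ∧ b = B ∧ true = B
(a ∧ b) ∧ a = B ∧ B = B
¬((a ∧ b) ∧ a) = ¬B = B
¬b = ¬true = false
¬b ↔ b = false ↔ true = false
¬((a ∧ b) ∧ a) ∧ (¬b ↔ b) = B ∧ false = false
false ∉ {true, B}.

No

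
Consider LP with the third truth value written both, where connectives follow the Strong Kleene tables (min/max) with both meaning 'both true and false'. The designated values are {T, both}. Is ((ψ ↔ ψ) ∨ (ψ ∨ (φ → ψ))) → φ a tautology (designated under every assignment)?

No

Countermodel: ψ=T, φ=F gives F, which is not designated.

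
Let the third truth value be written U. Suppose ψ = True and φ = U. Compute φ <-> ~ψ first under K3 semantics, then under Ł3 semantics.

U; U

In K3: ~ψ = ~True = False
φ <-> ~ψ = U <-> False = U
In Ł3: ~ψ = ~True = False
φ <-> ~ψ = U <-> False = U  [1 − |½−0|]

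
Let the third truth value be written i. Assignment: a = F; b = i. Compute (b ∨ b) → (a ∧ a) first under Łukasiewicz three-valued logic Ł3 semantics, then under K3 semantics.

In Łukasiewicz three-valued logic Ł3: b ∨ b = i ∨ i = i
a ∧ a = F ∧ F = F
(b ∨ b) → (a ∧ a) = i → F = i  [min(1, 1−½+0)]
In K3: b ∨ b = i ∨ i = i
a ∧ a = F ∧ F = F
(b ∨ b) → (a ∧ a) = i → F = i

i; i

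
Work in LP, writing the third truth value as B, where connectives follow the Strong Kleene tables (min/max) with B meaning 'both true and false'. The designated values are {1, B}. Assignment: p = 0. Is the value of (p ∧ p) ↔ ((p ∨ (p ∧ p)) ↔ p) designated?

No

p ∧ p = 0 ∧ 0 = 0
p ∧ p = 0 ∧ 0 = 0
p ∨ (p ∧ p) = 0 ∨ 0 = 0
(p ∨ (p ∧ p)) ↔ p = 0 ↔ 0 = 1
(p ∧ p) ↔ ((p ∨ (p ∧ p)) ↔ p) = 0 ↔ 1 = 0
0 ∉ {1, B}.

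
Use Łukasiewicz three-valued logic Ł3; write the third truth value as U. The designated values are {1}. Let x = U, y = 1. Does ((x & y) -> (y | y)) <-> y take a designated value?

x & y = U & 1 = U
y | y = 1 | 1 = 1
(x & y) -> (y | y) = U -> 1 = 1  [min(1, 1−½+1)]
((x & y) -> (y | y)) <-> y = 1 <-> 1 = 1
1 ∈ {1}.

Yes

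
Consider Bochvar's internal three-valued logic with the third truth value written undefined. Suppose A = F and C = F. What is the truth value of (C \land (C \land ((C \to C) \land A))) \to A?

C \to C = F \to F = T
(C \to C) \land A = T \land F = F
C \land ((C \to C) \land A) = F \land F = F
C \land (C \land ((C \to C) \land A)) = F \land F = F
(C \land (C \land ((C \to C) \land A))) \to A = F \to F = T

T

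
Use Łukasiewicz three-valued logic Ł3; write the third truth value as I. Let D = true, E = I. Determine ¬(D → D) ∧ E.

false

D → D = true → true = true
¬(D → D) = ¬true = false
¬(D → D) ∧ E = false ∧ I = false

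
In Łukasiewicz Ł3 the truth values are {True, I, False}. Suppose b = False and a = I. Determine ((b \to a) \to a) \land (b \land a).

b \to a = False \to I = True  [min(1, 1−0+½)]
(b \to a) \to a = True \to I = I
b \land a = False \land I = False
((b \to a) \to a) \land (b \land a) = I \land False = False

False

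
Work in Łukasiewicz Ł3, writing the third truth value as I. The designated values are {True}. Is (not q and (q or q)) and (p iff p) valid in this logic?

Countermodel: q=True, p=True gives False, which is not designated.

No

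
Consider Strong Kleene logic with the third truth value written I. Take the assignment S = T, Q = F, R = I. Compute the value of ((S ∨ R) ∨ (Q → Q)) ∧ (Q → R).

T

S ∨ R = T ∨ I = T
Q → Q = F → F = T
(S ∨ R) ∨ (Q → Q) = T ∨ T = T
Q → R = F → I = T  [¬F ∨ I]
((S ∨ R) ∨ (Q → Q)) ∧ (Q → R) = T ∧ T = T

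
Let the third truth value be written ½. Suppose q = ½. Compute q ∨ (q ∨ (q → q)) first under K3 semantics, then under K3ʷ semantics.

½; ½

In K3: q → q = ½ → ½ = ½
q ∨ (q → q) = ½ ∨ ½ = ½
q ∨ (q ∨ (q → q)) = ½ ∨ ½ = ½
In K3ʷ: q → q = ½ → ½ = ½
q ∨ (q → q) = ½ ∨ ½ = ½
q ∨ (q ∨ (q → q)) = ½ ∨ ½ = ½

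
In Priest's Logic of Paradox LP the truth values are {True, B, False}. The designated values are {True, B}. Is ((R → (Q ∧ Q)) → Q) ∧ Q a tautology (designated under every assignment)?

No

Countermodel: R=True, Q=False gives False, which is not designated.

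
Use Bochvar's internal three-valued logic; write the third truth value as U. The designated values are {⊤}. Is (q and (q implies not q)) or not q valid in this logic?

Countermodel: q=⊤ gives ⊥, which is not designated.

No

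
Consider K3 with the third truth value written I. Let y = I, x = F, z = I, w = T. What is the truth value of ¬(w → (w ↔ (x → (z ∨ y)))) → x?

z ∨ y = I ∨ I = I
x → (z ∨ y) = F → I = T  [¬F ∨ I]
w ↔ (x → (z ∨ y)) = T ↔ T = T
w → (w ↔ (x → (z ∨ y))) = T → T = T
¬(w → (w ↔ (x → (z ∨ y)))) = ¬T = F
¬(w → (w ↔ (x → (z ∨ y)))) → x = F → F = T

T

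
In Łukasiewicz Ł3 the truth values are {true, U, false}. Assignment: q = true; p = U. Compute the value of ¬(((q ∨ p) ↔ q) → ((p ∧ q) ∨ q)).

false

q ∨ p = true ∨ U = true
(q ∨ p) ↔ q = true ↔ true = true
p ∧ q = U ∧ true = U
(p ∧ q) ∨ q = U ∨ true = true
((q ∨ p) ↔ q) → ((p ∧ q) ∨ q) = true → true = true
¬(((q ∨ p) ↔ q) → ((p ∧ q) ∨ q)) = ¬true = false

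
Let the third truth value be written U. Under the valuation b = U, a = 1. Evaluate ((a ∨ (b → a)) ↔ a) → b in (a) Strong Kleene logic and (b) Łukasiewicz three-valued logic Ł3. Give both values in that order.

U; U

In Strong Kleene logic: b → a = U → 1 = 1  [¬U ∨ 1]
a ∨ (b → a) = 1 ∨ 1 = 1
(a ∨ (b → a)) ↔ a = 1 ↔ 1 = 1
((a ∨ (b → a)) ↔ a) → b = 1 → U = U
In Łukasiewicz three-valued logic Ł3: b → a = U → 1 = 1  [min(1, 1−½+1)]
a ∨ (b → a) = 1 ∨ 1 = 1
(a ∨ (b → a)) ↔ a = 1 ↔ 1 = 1
((a ∨ (b → a)) ↔ a) → b = 1 → U = U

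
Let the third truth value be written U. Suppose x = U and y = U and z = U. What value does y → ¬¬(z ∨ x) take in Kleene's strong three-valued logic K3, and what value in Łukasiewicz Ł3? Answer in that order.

In Kleene's strong three-valued logic K3: z ∨ x = U ∨ U = U
¬(z ∨ x) = ¬U = U
¬¬(z ∨ x) = ¬U = U
y → ¬¬(z ∨ x) = U → U = U
In Łukasiewicz Ł3: z ∨ x = U ∨ U = U
¬(z ∨ x) = ¬U = U
¬¬(z ∨ x) = ¬U = U
y → ¬¬(z ∨ x) = U → U = True
They differ because Kleene's strong three-valued logic K3 and Łukasiewicz Ł3 treat U differently under implication.

U; True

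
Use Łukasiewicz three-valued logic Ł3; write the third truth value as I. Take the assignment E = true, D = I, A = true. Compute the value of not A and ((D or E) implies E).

false

not A = not true = false
D or E = I or true = true
(D or E) implies E = true implies true = true
not A and ((D or E) implies E) = false and true = false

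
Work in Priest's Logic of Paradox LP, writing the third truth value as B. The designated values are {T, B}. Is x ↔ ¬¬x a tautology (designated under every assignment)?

Yes

Every assignment of x over {T, B, F} gives a value in {T, B}.
In particular, with x=B: x ↔ ¬¬x = B.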